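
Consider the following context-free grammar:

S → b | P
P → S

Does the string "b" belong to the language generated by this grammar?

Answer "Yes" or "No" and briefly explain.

Yes - a valid derivation exists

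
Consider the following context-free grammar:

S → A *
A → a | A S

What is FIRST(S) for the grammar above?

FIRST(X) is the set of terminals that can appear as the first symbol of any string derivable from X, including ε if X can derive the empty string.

We compute FIRST(S) using the standard algorithm.
FIRST(A) = {a}
FIRST(S) = {a}
Therefore, FIRST(S) = {a}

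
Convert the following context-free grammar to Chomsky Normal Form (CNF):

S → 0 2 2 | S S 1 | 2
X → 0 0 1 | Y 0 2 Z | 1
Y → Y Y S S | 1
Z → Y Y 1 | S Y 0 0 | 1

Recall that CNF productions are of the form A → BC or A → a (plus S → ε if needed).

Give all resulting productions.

T0 → 0; T2 → 2; T1 → 1; S → 2; X → 1; Y → 1; Z → 1; S → T0 X0; X0 → T2 T2; S → S X1; X1 → S T1; X → T0 X2; X2 → T0 T1; X → Y X3; X3 → T0 X4; X4 → T2 Z; Y → Y X5; X5 → Y X6; X6 → S S; Z → Y X7; X7 → Y T1; Z → S X8; X8 → Y X9; X9 → T0 T0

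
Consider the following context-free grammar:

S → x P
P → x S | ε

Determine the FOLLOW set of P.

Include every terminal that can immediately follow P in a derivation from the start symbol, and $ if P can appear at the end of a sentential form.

We compute FOLLOW(P) using the standard algorithm.
FOLLOW(S) starts with {$}.
FIRST(P) = {x, ε}
FIRST(S) = {x}
FOLLOW(P) = {$}
FOLLOW(S) = {$}
Therefore, FOLLOW(P) = {$}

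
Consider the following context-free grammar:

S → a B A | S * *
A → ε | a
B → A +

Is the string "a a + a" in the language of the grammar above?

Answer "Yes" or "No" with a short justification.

Yes - a valid derivation exists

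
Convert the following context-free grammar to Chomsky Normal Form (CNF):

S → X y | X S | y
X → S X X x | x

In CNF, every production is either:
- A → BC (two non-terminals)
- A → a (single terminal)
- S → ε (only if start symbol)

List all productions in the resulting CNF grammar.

TY → y; S → y; TX → x; X → x; S → X TY; S → X S; X → S X0; X0 → X X1; X1 → X TX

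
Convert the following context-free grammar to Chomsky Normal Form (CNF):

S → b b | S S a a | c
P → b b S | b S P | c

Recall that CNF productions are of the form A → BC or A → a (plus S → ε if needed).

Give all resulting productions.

TB → b; TA → a; S → c; P → c; S → TB TB; S → S X0; X0 → S X1; X1 → TA TA; P → TB X2; X2 → TB S; P → TB X3; X3 → S P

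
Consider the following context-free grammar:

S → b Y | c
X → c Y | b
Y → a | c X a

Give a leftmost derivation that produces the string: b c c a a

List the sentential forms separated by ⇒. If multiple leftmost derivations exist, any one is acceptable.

S ⇒ b Y ⇒ b c X a ⇒ b c c Y a ⇒ b c c a a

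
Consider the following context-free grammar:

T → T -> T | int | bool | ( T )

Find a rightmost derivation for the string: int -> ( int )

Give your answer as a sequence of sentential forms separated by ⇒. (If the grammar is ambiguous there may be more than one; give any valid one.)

T ⇒ T -> T ⇒ T -> ( T ) ⇒ T -> ( int ) ⇒ int -> ( int )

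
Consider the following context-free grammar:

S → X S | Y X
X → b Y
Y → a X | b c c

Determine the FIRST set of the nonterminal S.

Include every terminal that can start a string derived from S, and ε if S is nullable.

We compute FIRST(S) using the standard algorithm.
FIRST(S) = {a, b}
FIRST(X) = {b}
FIRST(Y) = {a, b}
Therefore, FIRST(S) = {a, b}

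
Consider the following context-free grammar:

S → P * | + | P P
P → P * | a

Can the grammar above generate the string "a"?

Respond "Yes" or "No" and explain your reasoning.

No - no valid derivation exists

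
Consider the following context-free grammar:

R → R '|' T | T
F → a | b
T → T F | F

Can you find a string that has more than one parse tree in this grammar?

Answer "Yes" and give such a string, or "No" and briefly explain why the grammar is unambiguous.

No - the grammar is unambiguous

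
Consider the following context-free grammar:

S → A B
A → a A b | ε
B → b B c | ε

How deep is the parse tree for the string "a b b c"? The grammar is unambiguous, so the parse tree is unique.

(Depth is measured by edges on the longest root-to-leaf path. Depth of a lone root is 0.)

3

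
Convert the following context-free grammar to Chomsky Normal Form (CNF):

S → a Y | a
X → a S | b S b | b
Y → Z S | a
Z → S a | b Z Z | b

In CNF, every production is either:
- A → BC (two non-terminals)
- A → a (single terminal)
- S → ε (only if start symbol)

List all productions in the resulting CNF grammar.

TA → a; S → a; TB → b; X → b; Y → a; Z → b; S → TA Y; X → TA S; X → TB X0; X0 → S TB; Y → Z S; Z → S TA; Z → TB X1; X1 → Z Z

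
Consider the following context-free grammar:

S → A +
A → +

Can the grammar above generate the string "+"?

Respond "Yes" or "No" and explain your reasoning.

No - no valid derivation exists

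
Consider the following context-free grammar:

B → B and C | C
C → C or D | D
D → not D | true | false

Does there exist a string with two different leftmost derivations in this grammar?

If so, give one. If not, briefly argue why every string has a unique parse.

No - every string in the language has a unique leftmost derivation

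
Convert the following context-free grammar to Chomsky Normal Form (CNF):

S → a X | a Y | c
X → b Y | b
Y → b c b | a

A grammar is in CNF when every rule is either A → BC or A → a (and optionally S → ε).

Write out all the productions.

TA → a; S → c; TB → b; X → b; TC → c; Y → a; S → TA X; S → TA Y; X → TB Y; Y → TB X0; X0 → TC TB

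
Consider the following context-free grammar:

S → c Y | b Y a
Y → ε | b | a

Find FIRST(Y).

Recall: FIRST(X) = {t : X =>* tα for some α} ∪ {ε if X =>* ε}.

We compute FIRST(Y) using the standard algorithm.
FIRST(S) = {b, c}
FIRST(Y) = {a, b, ε}
Therefore, FIRST(Y) = {a, b, ε}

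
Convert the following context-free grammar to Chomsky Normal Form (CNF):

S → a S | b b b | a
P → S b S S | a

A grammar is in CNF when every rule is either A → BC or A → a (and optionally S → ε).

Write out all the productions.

TA → a; TB → b; S → a; P → a; S → TA S; S → TB X0; X0 → TB TB; P → S X1; X1 → TB X2; X2 → S S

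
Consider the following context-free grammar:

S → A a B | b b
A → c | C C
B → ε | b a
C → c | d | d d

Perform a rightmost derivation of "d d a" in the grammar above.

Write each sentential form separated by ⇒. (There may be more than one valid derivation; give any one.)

S ⇒ A a B ⇒ A a ⇒ C C a ⇒ C d a ⇒ d d a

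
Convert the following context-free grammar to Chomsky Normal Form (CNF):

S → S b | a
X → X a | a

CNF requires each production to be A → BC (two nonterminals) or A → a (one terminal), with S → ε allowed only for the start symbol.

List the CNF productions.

TB → b; S → a; TA → a; X → a; S → S TB; X → X TA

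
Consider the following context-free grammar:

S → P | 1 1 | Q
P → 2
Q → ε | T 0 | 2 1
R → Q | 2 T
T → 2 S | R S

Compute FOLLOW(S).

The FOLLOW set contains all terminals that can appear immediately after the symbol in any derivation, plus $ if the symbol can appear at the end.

We compute FOLLOW(S) using the standard algorithm.
FOLLOW(S) starts with {$}.
FIRST(P) = {2}
FIRST(Q) = {0, 1, 2, ε}
FIRST(R) = {0, 1, 2, ε}
FIRST(S) = {0, 1, 2, ε}
FIRST(T) = {0, 1, 2, ε}
FOLLOW(P) = {$, 0, 1, 2}
FOLLOW(Q) = {$, 0, 1, 2}
FOLLOW(R) = {0, 1, 2}
FOLLOW(S) = {$, 0, 1, 2}
FOLLOW(T) = {0, 1, 2}
Therefore, FOLLOW(S) = {$, 0, 1, 2}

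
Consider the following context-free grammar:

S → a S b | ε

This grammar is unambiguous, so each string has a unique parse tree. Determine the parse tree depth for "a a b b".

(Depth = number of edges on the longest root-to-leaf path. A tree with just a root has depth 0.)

3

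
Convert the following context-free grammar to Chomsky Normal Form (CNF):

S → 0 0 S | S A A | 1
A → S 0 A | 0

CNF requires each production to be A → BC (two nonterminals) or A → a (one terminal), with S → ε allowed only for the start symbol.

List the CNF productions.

T0 → 0; S → 1; A → 0; S → T0 X0; X0 → T0 S; S → S X1; X1 → A A; A → S X2; X2 → T0 A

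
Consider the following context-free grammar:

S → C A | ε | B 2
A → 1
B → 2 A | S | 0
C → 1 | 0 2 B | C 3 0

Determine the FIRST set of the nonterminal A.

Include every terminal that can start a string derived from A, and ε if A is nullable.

We compute FIRST(A) using the standard algorithm.
FIRST(A) = {1}
FIRST(B) = {0, 1, 2, ε}
FIRST(C) = {0, 1}
FIRST(S) = {0, 1, 2, ε}
Therefore, FIRST(A) = {1}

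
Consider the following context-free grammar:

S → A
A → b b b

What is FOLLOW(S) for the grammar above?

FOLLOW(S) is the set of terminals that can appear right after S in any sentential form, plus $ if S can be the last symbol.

We compute FOLLOW(S) using the standard algorithm.
FOLLOW(S) starts with {$}.
FIRST(A) = {b}
FIRST(S) = {b}
FOLLOW(A) = {$}
FOLLOW(S) = {$}
Therefore, FOLLOW(S) = {$}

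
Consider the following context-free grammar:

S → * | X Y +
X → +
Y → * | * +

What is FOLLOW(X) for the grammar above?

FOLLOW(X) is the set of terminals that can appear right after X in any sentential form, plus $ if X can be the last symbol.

We compute FOLLOW(X) using the standard algorithm.
FOLLOW(S) starts with {$}.
FIRST(S) = {*, +}
FIRST(X) = {+}
FIRST(Y) = {*}
FOLLOW(S) = {$}
FOLLOW(X) = {*}
FOLLOW(Y) = {+}
Therefore, FOLLOW(X) = {*}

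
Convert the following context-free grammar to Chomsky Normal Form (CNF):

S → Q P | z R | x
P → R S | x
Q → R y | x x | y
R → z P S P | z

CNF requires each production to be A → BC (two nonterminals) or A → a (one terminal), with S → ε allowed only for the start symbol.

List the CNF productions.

TZ → z; S → x; P → x; TY → y; TX → x; Q → y; R → z; S → Q P; S → TZ R; P → R S; Q → R TY; Q → TX TX; R → TZ X0; X0 → P X1; X1 → S P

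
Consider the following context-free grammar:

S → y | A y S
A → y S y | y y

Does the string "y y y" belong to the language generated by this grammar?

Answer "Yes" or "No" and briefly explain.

No - no valid derivation exists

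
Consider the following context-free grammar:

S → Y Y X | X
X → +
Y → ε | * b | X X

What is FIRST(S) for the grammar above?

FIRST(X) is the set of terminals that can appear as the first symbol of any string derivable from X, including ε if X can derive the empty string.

We compute FIRST(S) using the standard algorithm.
FIRST(S) = {*, +}
FIRST(X) = {+}
FIRST(Y) = {*, +, ε}
Therefore, FIRST(S) = {*, +}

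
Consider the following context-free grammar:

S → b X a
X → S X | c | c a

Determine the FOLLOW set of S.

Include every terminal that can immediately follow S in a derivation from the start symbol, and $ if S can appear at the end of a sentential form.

We compute FOLLOW(S) using the standard algorithm.
FOLLOW(S) starts with {$}.
FIRST(S) = {b}
FIRST(X) = {b, c}
FOLLOW(S) = {$, b, c}
FOLLOW(X) = {a}
Therefore, FOLLOW(S) = {$, b, c}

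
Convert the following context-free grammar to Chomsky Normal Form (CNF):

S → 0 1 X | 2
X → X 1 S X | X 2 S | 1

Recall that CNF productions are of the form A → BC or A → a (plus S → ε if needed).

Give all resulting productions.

T0 → 0; T1 → 1; S → 2; T2 → 2; X → 1; S → T0 X0; X0 → T1 X; X → X X1; X1 → T1 X2; X2 → S X; X → X X3; X3 → T2 S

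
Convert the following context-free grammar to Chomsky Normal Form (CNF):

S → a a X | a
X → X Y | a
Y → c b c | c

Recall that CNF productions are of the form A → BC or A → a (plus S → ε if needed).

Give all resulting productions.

TA → a; S → a; X → a; TC → c; TB → b; Y → c; S → TA X0; X0 → TA X; X → X Y; Y → TC X1; X1 → TB TC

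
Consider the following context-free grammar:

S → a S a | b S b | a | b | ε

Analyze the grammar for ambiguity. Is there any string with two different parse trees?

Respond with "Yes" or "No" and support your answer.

No - the grammar is unambiguous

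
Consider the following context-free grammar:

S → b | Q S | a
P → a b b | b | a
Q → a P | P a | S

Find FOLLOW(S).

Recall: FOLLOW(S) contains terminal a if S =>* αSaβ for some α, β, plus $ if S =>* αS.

We compute FOLLOW(S) using the standard algorithm.
FOLLOW(S) starts with {$}.
FIRST(P) = {a, b}
FIRST(Q) = {a, b}
FIRST(S) = {a, b}
FOLLOW(P) = {a, b}
FOLLOW(Q) = {a, b}
FOLLOW(S) = {$, a, b}
Therefore, FOLLOW(S) = {$, a, b}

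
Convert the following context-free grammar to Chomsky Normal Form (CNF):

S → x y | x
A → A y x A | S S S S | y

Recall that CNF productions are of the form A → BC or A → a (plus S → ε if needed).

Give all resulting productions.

TX → x; TY → y; S → x; A → y; S → TX TY; A → A X0; X0 → TY X1; X1 → TX A; A → S X2; X2 → S X3; X3 → S S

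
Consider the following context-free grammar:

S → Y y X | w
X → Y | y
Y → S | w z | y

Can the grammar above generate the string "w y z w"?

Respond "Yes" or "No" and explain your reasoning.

No - no valid derivation exists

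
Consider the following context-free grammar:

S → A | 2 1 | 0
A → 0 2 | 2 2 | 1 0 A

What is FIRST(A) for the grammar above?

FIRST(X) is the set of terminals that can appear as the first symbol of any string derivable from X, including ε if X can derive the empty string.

We compute FIRST(A) using the standard algorithm.
FIRST(A) = {0, 1, 2}
FIRST(S) = {0, 1, 2}
Therefore, FIRST(A) = {0, 1, 2}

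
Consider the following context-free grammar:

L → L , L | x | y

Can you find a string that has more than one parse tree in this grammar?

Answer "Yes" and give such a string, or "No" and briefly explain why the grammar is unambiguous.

Yes - the string 'x , x , y , y , x' has two distinct parse trees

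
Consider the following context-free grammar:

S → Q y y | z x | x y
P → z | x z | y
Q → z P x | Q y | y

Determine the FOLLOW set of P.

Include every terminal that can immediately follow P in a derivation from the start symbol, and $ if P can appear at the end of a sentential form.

We compute FOLLOW(P) using the standard algorithm.
FOLLOW(S) starts with {$}.
FIRST(P) = {x, y, z}
FIRST(Q) = {y, z}
FIRST(S) = {x, y, z}
FOLLOW(P) = {x}
FOLLOW(Q) = {y}
FOLLOW(S) = {$}
Therefore, FOLLOW(P) = {x}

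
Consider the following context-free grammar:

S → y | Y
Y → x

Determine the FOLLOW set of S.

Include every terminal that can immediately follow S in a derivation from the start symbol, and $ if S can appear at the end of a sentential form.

We compute FOLLOW(S) using the standard algorithm.
FOLLOW(S) starts with {$}.
FIRST(S) = {x, y}
FIRST(Y) = {x}
FOLLOW(S) = {$}
FOLLOW(Y) = {$}
Therefore, FOLLOW(S) = {$}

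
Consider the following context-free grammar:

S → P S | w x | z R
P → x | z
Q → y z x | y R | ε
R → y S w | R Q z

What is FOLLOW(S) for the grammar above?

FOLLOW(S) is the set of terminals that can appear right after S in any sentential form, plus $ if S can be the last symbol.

We compute FOLLOW(S) using the standard algorithm.
FOLLOW(S) starts with {$}.
FIRST(P) = {x, z}
FIRST(Q) = {y, ε}
FIRST(R) = {y}
FIRST(S) = {w, x, z}
FOLLOW(P) = {w, x, z}
FOLLOW(Q) = {z}
FOLLOW(R) = {$, w, y, z}
FOLLOW(S) = {$, w}
Therefore, FOLLOW(S) = {$, w}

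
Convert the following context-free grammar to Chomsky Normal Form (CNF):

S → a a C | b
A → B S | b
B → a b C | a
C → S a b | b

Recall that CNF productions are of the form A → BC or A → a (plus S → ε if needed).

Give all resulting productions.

TA → a; S → b; A → b; TB → b; B → a; C → b; S → TA X0; X0 → TA C; A → B S; B → TA X1; X1 → TB C; C → S X2; X2 → TA TB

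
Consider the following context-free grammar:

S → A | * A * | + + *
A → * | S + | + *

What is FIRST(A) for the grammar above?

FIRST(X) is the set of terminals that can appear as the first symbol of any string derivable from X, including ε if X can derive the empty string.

We compute FIRST(A) using the standard algorithm.
FIRST(A) = {*, +}
FIRST(S) = {*, +}
Therefore, FIRST(A) = {*, +}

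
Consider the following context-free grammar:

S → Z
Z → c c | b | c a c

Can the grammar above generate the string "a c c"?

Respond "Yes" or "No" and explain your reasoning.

No - no valid derivation exists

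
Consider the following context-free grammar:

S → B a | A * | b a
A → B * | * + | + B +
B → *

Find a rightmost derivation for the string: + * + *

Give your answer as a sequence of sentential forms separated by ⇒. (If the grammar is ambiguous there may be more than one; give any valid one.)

S ⇒ A * ⇒ + B + * ⇒ + * + *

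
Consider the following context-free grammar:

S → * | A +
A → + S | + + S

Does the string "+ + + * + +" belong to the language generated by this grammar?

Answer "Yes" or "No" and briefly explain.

Yes - a valid derivation exists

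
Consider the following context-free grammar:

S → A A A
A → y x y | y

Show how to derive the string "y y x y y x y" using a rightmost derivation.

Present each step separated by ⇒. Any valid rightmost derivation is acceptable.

S ⇒ A A A ⇒ A A y x y ⇒ A y x y y x y ⇒ y y x y y x y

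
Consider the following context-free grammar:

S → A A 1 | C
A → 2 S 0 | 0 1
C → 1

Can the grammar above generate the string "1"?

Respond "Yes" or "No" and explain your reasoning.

Yes - a valid derivation exists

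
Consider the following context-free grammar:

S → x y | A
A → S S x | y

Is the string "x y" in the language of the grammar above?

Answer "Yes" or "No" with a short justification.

Yes - a valid derivation exists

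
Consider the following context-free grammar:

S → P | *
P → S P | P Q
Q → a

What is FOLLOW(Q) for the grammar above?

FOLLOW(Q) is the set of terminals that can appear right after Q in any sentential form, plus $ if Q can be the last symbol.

We compute FOLLOW(Q) using the standard algorithm.
FOLLOW(S) starts with {$}.
FIRST(P) = {*}
FIRST(Q) = {a}
FIRST(S) = {*}
FOLLOW(P) = {$, *, a}
FOLLOW(Q) = {$, *, a}
FOLLOW(S) = {$, *}
Therefore, FOLLOW(Q) = {$, *, a}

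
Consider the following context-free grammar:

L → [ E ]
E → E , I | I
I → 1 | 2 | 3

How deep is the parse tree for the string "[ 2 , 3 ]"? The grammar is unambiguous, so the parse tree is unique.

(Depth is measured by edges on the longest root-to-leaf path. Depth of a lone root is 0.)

4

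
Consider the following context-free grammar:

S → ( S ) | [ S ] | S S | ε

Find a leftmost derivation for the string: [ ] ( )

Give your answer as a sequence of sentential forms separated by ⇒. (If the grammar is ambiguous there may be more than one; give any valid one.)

S ⇒ S S ⇒ [ S ] S ⇒ [ ] S ⇒ [ ] ( S ) ⇒ [ ] ( )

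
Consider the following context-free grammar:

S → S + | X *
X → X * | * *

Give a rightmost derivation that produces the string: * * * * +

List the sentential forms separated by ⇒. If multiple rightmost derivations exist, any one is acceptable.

S ⇒ S + ⇒ X * + ⇒ X * * + ⇒ * * * * +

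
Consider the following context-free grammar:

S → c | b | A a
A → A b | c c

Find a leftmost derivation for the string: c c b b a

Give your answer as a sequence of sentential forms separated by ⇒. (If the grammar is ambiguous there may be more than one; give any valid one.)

S ⇒ A a ⇒ A b a ⇒ A b b a ⇒ c c b b a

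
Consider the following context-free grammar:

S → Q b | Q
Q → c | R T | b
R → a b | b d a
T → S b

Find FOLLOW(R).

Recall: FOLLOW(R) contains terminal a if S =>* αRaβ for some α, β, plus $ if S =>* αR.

We compute FOLLOW(R) using the standard algorithm.
FOLLOW(S) starts with {$}.
FIRST(Q) = {a, b, c}
FIRST(R) = {a, b}
FIRST(S) = {a, b, c}
FIRST(T) = {a, b, c}
FOLLOW(Q) = {$, b}
FOLLOW(R) = {a, b, c}
FOLLOW(S) = {$, b}
FOLLOW(T) = {$, b}
Therefore, FOLLOW(R) = {a, b, c}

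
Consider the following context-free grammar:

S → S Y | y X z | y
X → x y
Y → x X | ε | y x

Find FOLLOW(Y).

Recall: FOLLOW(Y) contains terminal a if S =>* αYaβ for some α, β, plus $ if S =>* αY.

We compute FOLLOW(Y) using the standard algorithm.
FOLLOW(S) starts with {$}.
FIRST(S) = {y}
FIRST(X) = {x}
FIRST(Y) = {x, y, ε}
FOLLOW(S) = {$, x, y}
FOLLOW(X) = {$, x, y, z}
FOLLOW(Y) = {$, x, y}
Therefore, FOLLOW(Y) = {$, x, y}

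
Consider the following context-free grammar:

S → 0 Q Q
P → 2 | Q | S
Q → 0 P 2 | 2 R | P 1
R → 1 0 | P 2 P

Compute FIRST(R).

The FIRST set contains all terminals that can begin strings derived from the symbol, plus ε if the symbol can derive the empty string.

We compute FIRST(R) using the standard algorithm.
FIRST(P) = {0, 2}
FIRST(Q) = {0, 2}
FIRST(R) = {0, 1, 2}
FIRST(S) = {0}
Therefore, FIRST(R) = {0, 1, 2}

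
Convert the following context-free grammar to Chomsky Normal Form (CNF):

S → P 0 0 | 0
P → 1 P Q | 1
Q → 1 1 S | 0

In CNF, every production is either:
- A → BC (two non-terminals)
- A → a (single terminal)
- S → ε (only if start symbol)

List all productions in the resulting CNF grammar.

T0 → 0; S → 0; T1 → 1; P → 1; Q → 0; S → P X0; X0 → T0 T0; P → T1 X1; X1 → P Q; Q → T1 X2; X2 → T1 S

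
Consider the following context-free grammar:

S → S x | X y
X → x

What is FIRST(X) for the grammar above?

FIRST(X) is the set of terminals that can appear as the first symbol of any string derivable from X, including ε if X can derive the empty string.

We compute FIRST(X) using the standard algorithm.
FIRST(S) = {x}
FIRST(X) = {x}
Therefore, FIRST(X) = {x}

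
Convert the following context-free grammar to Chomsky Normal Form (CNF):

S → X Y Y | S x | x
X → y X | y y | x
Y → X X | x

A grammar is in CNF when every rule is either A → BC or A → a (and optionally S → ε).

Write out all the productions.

TX → x; S → x; TY → y; X → x; Y → x; S → X X0; X0 → Y Y; S → S TX; X → TY X; X → TY TY; Y → X X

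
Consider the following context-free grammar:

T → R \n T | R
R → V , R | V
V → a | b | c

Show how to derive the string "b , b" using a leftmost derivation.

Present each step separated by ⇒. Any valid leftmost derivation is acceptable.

T ⇒ R ⇒ V , R ⇒ b , R ⇒ b , V ⇒ b , b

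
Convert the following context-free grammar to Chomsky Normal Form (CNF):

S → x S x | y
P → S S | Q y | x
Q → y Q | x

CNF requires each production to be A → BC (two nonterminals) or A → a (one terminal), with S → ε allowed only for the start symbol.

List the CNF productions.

TX → x; S → y; TY → y; P → x; Q → x; S → TX X0; X0 → S TX; P → S S; P → Q TY; Q → TY Q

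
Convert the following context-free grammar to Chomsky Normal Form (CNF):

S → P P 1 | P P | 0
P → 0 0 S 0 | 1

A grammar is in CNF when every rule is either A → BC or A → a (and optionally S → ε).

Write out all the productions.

T1 → 1; S → 0; T0 → 0; P → 1; S → P X0; X0 → P T1; S → P P; P → T0 X1; X1 → T0 X2; X2 → S T0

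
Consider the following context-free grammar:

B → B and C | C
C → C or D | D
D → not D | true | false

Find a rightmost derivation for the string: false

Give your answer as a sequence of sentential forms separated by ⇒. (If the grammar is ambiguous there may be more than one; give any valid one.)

B ⇒ C ⇒ D ⇒ false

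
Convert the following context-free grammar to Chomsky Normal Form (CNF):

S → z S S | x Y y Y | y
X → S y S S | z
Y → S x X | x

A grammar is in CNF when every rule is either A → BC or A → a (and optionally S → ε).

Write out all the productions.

TZ → z; TX → x; TY → y; S → y; X → z; Y → x; S → TZ X0; X0 → S S; S → TX X1; X1 → Y X2; X2 → TY Y; X → S X3; X3 → TY X4; X4 → S S; Y → S X5; X5 → TX X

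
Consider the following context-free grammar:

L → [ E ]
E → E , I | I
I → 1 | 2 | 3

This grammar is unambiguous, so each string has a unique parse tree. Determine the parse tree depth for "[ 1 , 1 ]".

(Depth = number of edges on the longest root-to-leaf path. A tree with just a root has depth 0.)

4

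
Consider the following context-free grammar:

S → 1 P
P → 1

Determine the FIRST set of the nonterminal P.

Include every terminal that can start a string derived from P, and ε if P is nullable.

We compute FIRST(P) using the standard algorithm.
FIRST(P) = {1}
FIRST(S) = {1}
Therefore, FIRST(P) = {1}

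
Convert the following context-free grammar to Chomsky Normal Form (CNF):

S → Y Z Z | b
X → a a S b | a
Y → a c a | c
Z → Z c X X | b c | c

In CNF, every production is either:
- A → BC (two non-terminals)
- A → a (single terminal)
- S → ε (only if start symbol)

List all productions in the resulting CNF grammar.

S → b; TA → a; TB → b; X → a; TC → c; Y → c; Z → c; S → Y X0; X0 → Z Z; X → TA X1; X1 → TA X2; X2 → S TB; Y → TA X3; X3 → TC TA; Z → Z X4; X4 → TC X5; X5 → X X; Z → TB TC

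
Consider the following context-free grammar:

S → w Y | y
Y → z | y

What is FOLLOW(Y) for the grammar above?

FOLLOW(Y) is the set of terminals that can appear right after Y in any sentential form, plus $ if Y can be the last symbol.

We compute FOLLOW(Y) using the standard algorithm.
FOLLOW(S) starts with {$}.
FIRST(S) = {w, y}
FIRST(Y) = {y, z}
FOLLOW(S) = {$}
FOLLOW(Y) = {$}
Therefore, FOLLOW(Y) = {$}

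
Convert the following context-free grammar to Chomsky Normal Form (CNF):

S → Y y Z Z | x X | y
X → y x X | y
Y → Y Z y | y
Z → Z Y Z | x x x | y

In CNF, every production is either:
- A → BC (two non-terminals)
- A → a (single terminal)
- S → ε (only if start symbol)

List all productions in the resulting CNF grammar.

TY → y; TX → x; S → y; X → y; Y → y; Z → y; S → Y X0; X0 → TY X1; X1 → Z Z; S → TX X; X → TY X2; X2 → TX X; Y → Y X3; X3 → Z TY; Z → Z X4; X4 → Y Z; Z → TX X5; X5 → TX TX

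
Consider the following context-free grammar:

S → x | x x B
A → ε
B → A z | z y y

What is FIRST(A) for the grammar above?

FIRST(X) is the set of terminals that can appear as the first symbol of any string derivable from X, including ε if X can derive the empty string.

We compute FIRST(A) using the standard algorithm.
FIRST(A) = {ε}
FIRST(B) = {z}
FIRST(S) = {x}
Therefore, FIRST(A) = {ε}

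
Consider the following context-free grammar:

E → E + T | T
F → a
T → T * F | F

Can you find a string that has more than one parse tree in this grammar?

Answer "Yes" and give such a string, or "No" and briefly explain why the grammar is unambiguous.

No - the grammar is unambiguous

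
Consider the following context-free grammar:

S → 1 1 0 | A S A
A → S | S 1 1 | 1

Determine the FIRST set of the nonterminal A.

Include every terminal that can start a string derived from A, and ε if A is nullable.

We compute FIRST(A) using the standard algorithm.
FIRST(A) = {1}
FIRST(S) = {1}
Therefore, FIRST(A) = {1}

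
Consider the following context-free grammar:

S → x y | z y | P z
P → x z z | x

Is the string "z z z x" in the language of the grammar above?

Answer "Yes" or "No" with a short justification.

No - no valid derivation exists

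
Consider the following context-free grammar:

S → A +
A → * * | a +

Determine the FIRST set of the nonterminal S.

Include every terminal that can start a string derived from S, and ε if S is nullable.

We compute FIRST(S) using the standard algorithm.
FIRST(A) = {*, a}
FIRST(S) = {*, a}
Therefore, FIRST(S) = {*, a}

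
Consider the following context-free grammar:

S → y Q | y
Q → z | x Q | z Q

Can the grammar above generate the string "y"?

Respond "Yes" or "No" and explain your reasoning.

Yes - a valid derivation exists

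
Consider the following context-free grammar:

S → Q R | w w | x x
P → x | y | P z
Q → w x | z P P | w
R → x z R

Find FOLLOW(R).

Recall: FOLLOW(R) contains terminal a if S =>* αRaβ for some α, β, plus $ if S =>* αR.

We compute FOLLOW(R) using the standard algorithm.
FOLLOW(S) starts with {$}.
FIRST(P) = {x, y}
FIRST(Q) = {w, z}
FIRST(R) = {x}
FIRST(S) = {w, x, z}
FOLLOW(P) = {x, y, z}
FOLLOW(Q) = {x}
FOLLOW(R) = {$}
FOLLOW(S) = {$}
Therefore, FOLLOW(R) = {$}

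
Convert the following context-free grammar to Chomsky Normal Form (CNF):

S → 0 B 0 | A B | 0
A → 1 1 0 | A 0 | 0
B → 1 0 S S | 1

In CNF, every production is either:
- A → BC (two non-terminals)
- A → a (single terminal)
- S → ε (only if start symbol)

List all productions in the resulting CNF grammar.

T0 → 0; S → 0; T1 → 1; A → 0; B → 1; S → T0 X0; X0 → B T0; S → A B; A → T1 X1; X1 → T1 T0; A → A T0; B → T1 X2; X2 → T0 X3; X3 → S S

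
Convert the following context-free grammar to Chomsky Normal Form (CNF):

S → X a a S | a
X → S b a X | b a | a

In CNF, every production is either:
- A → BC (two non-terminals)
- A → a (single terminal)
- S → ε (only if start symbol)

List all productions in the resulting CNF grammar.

TA → a; S → a; TB → b; X → a; S → X X0; X0 → TA X1; X1 → TA S; X → S X2; X2 → TB X3; X3 → TA X; X → TB TA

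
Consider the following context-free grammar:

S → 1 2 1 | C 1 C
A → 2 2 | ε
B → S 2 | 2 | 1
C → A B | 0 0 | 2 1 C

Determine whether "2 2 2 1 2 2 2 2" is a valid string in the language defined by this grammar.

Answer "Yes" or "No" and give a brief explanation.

No - no valid derivation exists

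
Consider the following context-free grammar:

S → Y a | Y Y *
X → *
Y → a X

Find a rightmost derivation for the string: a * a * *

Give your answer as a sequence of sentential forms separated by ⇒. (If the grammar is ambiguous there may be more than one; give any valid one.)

S ⇒ Y Y * ⇒ Y a X * ⇒ Y a * * ⇒ a X a * * ⇒ a * a * *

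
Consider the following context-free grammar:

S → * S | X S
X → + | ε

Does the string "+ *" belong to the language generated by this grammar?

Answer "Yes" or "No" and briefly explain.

No - no valid derivation exists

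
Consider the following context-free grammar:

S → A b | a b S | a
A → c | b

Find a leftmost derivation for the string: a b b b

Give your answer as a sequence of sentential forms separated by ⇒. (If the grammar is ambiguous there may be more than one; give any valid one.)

S ⇒ a b S ⇒ a b A b ⇒ a b b b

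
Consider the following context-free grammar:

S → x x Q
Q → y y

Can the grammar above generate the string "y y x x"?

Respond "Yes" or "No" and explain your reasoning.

No - no valid derivation exists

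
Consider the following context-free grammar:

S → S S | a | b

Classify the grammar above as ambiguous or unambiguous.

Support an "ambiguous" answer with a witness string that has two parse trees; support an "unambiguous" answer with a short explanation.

Ambiguous - the string 'a a b a b b' has two distinct parse trees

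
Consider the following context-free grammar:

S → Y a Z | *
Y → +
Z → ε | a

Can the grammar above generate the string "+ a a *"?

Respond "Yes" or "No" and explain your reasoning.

No - no valid derivation exists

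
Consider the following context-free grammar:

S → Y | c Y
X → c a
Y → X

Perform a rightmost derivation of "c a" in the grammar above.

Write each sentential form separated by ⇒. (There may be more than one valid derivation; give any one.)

S ⇒ Y ⇒ X ⇒ c a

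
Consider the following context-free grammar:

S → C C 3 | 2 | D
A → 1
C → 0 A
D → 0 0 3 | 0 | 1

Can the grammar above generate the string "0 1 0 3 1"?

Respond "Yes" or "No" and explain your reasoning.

No - no valid derivation exists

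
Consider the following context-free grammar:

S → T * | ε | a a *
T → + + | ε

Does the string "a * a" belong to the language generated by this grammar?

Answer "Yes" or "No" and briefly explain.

No - no valid derivation exists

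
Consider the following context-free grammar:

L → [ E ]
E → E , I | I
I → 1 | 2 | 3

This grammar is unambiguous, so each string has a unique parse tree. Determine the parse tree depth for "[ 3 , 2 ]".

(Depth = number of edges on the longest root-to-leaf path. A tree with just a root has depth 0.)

4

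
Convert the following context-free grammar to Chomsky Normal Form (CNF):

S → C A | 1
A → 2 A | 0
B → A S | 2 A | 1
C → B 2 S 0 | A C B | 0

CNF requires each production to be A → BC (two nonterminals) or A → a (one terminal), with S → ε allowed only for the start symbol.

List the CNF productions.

S → 1; T2 → 2; A → 0; B → 1; T0 → 0; C → 0; S → C A; A → T2 A; B → A S; B → T2 A; C → B X0; X0 → T2 X1; X1 → S T0; C → A X2; X2 → C B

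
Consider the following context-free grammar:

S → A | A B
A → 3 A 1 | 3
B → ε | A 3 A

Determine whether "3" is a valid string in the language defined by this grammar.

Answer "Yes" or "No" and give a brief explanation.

Yes - a valid derivation exists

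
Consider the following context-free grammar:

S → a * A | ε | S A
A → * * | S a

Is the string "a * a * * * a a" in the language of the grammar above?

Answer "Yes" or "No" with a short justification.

Yes - a valid derivation exists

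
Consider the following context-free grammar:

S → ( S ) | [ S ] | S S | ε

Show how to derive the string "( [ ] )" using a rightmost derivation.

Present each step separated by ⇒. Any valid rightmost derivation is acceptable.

S ⇒ ( S ) ⇒ ( [ S ] ) ⇒ ( [ ] )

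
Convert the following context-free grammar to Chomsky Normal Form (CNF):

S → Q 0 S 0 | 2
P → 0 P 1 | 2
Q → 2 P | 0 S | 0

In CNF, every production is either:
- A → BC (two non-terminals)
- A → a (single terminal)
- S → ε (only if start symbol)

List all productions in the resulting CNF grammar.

T0 → 0; S → 2; T1 → 1; P → 2; T2 → 2; Q → 0; S → Q X0; X0 → T0 X1; X1 → S T0; P → T0 X2; X2 → P T1; Q → T2 P; Q → T0 S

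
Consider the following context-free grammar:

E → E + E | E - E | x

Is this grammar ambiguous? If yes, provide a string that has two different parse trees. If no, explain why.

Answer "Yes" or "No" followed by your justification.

Yes - the string 'x - x - x + x - x' has two distinct leftmost derivations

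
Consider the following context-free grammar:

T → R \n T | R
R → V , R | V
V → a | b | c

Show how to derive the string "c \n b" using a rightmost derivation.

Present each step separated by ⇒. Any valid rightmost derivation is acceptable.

T ⇒ R \n T ⇒ R \n R ⇒ R \n V ⇒ R \n b ⇒ V \n b ⇒ c \n b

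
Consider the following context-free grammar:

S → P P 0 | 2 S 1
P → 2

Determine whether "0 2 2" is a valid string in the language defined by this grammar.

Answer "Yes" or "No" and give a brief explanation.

No - no valid derivation exists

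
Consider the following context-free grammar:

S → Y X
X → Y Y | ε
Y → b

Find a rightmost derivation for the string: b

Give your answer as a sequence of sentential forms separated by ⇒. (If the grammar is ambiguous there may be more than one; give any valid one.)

S ⇒ Y X ⇒ Y ⇒ b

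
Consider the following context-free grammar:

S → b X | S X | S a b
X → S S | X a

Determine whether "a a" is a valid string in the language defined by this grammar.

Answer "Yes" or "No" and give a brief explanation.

No - no valid derivation exists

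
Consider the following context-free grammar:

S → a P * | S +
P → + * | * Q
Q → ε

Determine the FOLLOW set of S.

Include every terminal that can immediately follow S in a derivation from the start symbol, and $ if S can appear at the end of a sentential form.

We compute FOLLOW(S) using the standard algorithm.
FOLLOW(S) starts with {$}.
FIRST(P) = {*, +}
FIRST(Q) = {ε}
FIRST(S) = {a}
FOLLOW(P) = {*}
FOLLOW(Q) = {*}
FOLLOW(S) = {$, +}
Therefore, FOLLOW(S) = {$, +}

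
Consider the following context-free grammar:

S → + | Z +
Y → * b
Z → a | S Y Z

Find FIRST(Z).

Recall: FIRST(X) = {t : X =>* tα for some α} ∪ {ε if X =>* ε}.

We compute FIRST(Z) using the standard algorithm.
FIRST(S) = {+, a}
FIRST(Y) = {*}
FIRST(Z) = {+, a}
Therefore, FIRST(Z) = {+, a}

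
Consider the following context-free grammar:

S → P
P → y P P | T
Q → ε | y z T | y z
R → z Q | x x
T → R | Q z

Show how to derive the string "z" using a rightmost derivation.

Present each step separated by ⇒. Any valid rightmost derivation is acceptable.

S ⇒ P ⇒ T ⇒ Q z ⇒ z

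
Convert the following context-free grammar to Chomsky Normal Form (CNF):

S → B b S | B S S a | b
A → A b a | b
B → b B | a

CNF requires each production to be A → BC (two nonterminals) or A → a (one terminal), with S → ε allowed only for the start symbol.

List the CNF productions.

TB → b; TA → a; S → b; A → b; B → a; S → B X0; X0 → TB S; S → B X1; X1 → S X2; X2 → S TA; A → A X3; X3 → TB TA; B → TB B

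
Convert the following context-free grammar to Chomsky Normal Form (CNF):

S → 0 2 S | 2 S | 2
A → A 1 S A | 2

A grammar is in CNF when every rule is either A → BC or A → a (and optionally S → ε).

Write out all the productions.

T0 → 0; T2 → 2; S → 2; T1 → 1; A → 2; S → T0 X0; X0 → T2 S; S → T2 S; A → A X1; X1 → T1 X2; X2 → S A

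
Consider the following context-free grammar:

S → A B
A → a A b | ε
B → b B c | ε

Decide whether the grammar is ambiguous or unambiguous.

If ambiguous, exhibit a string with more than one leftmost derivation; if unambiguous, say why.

Unambiguous - every string in the language has a unique leftmost derivation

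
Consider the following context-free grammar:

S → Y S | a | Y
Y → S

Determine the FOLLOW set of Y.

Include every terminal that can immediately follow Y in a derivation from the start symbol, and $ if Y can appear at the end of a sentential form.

We compute FOLLOW(Y) using the standard algorithm.
FOLLOW(S) starts with {$}.
FIRST(S) = {a}
FIRST(Y) = {a}
FOLLOW(S) = {$, a}
FOLLOW(Y) = {$, a}
Therefore, FOLLOW(Y) = {$, a}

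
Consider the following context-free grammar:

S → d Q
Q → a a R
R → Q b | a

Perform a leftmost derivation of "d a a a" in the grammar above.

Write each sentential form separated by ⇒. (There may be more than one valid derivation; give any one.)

S ⇒ d Q ⇒ d a a R ⇒ d a a a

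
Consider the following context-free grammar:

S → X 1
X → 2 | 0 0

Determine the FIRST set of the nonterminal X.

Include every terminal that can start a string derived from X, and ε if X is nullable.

We compute FIRST(X) using the standard algorithm.
FIRST(S) = {0, 2}
FIRST(X) = {0, 2}
Therefore, FIRST(X) = {0, 2}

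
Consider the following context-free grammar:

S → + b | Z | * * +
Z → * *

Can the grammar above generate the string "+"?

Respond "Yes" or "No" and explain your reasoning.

No - no valid derivation exists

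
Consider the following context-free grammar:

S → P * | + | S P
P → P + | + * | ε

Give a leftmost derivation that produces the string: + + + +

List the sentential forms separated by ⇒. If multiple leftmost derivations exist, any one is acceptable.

S ⇒ S P ⇒ + P ⇒ + P + ⇒ + P + + ⇒ + P + + + ⇒ + + + +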